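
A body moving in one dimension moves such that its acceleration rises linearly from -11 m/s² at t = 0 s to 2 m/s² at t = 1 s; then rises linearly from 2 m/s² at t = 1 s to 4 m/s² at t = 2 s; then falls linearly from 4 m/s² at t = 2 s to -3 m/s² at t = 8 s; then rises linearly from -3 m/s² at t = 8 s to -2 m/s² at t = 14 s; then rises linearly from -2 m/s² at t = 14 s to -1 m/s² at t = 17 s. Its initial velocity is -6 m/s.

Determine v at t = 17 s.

Δv equals the area under the a-t graph; then v = v₀ + Δv.
0–1 s: ½(-11 + 2)(1) = -4.5 m/s
1–2 s: ½(2 + 4)(1) = 3 m/s
2–8 s: ½(4 + -3)(6) = 3 m/s
8–14 s: ½(-3 + -2)(6) = -15 m/s
14–17 s: ½(-2 + -1)(3) = -4.5 m/s
Δv = -18 m/s, so v(17) = -6 + (-18) = -24 m/s.

-24 m/s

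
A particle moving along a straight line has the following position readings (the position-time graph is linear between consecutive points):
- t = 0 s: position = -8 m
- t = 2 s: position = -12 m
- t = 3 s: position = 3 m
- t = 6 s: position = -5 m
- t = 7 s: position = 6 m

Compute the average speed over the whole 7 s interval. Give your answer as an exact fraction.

Average speed = (total path length)/(elapsed time); on a piecewise-linear x-t graph the path length is Σ|Δx|.
0–2 s: |Δx| = |-12 − -8| = 4 m
2–3 s: |Δx| = |3 − -12| = 15 m
3–6 s: |Δx| = |-5 − 3| = 8 m
6–7 s: |Δx| = |6 − -5| = 11 m
Total path = 38 m; average speed = 38/7 = 38/7 m/s.

38/7 m/s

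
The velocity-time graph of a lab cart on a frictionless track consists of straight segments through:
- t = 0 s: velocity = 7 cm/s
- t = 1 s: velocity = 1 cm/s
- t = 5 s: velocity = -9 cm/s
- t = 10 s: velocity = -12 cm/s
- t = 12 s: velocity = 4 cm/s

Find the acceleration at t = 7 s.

-0.6 cm/s²

Acceleration is the slope of the v-t graph on 5–10 s: (-12 − -9)/(10 − 5) = -0.6 cm/s².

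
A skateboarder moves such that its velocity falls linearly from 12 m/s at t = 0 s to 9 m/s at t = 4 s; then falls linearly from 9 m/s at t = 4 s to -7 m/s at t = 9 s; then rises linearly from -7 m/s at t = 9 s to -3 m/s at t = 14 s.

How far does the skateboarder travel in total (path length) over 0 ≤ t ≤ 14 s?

Distance (not displacement) is the total path length: add the absolute areas under v-t.
0–4 s: |½(12 + 9)(4)| = 42 m
4–9 s: v = 0 at t = 6.8125 s; triangle areas 12.65625 + 7.65625 = 20.3125 m
9–14 s: |½(-7 + -3)(5)| = 25 m
Total distance = 87.3125 m

87.3125 m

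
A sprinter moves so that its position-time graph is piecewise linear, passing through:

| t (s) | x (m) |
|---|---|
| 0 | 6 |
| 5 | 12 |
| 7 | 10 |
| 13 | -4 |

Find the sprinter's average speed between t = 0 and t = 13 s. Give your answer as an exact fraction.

22/13 m/s

Average speed = (total path length)/(elapsed time); on a piecewise-linear x-t graph the path length is Σ|Δx|.
0–5 s: |Δx| = |12 − 6| = 6 m
5–7 s: |Δx| = |10 − 12| = 2 m
7–13 s: |Δx| = |-4 − 10| = 14 m
Total path = 22 m; average speed = 22/13 = 22/13 m/s.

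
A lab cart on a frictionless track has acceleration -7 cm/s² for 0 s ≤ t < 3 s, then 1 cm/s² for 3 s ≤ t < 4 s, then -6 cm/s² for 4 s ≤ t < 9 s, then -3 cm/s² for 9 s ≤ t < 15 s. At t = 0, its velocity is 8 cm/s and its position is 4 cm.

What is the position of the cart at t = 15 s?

On each constant-a segment, Δv = aΔt and Δx = v₀Δt + ½aΔt²; chain segment to segment.
0–3 s: v starts 8 cm/s; Δx = 8·3 + ½·-7·3² = -7.5 cm; v ends -13 cm/s.
3–4 s: v starts -13 cm/s; Δx = -13·1 + ½·1·1² = -12.5 cm; v ends -12 cm/s.
4–9 s: v starts -12 cm/s; Δx = -12·5 + ½·-6·5² = -135 cm; v ends -42 cm/s.
9–15 s: v starts -42 cm/s; Δx = -42·6 + ½·-3·6² = -306 cm; v ends -60 cm/s.
x(15) = 4 + Σ Δx = -457 cm.

-457 cm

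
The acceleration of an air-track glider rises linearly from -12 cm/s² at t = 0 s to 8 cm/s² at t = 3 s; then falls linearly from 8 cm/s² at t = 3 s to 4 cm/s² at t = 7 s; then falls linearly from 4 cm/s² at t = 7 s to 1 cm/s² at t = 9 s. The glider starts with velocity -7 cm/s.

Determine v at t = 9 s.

16 cm/s

Δv equals the area under the a-t graph; then v = v₀ + Δv.
0–3 s: ½(-12 + 8)(3) = -6 cm/s
3–7 s: ½(8 + 4)(4) = 24 cm/s
7–9 s: ½(4 + 1)(2) = 5 cm/s
Δv = 23 cm/s, so v(9) = -7 + (23) = 16 cm/s.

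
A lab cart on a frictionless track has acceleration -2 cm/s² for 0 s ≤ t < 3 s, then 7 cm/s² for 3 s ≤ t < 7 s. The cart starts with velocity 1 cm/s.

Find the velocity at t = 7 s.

Δv equals the area under the a-t graph; then v = v₀ + Δv.
0–3 s: -2 × 3 = -6 cm/s
3–7 s: 7 × 4 = 28 cm/s
Δv = 22 cm/s, so v(7) = 1 + (22) = 23 cm/s.

23 cm/s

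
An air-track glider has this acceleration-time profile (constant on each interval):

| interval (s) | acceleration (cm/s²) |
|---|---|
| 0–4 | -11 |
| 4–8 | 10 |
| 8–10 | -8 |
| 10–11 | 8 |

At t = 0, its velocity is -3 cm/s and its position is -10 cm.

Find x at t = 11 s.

-267 cm

On each constant-a segment, Δv = aΔt and Δx = v₀Δt + ½aΔt²; chain segment to segment.
0–4 s: v starts -3 cm/s; Δx = -3·4 + ½·-11·4² = -100 cm; v ends -47 cm/s.
4–8 s: v starts -47 cm/s; Δx = -47·4 + ½·10·4² = -108 cm; v ends -7 cm/s.
8–10 s: v starts -7 cm/s; Δx = -7·2 + ½·-8·2² = -30 cm; v ends -23 cm/s.
10–11 s: v starts -23 cm/s; Δx = -23·1 + ½·8·1² = -19 cm; v ends -15 cm/s.
x(11) = -10 + Σ Δx = -267 cm.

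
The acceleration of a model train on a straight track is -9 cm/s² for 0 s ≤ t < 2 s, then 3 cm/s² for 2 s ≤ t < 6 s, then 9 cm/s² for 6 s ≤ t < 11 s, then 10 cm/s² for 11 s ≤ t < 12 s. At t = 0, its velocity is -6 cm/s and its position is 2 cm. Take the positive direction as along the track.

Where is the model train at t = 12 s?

On each constant-a segment, Δv = aΔt and Δx = v₀Δt + ½aΔt²; chain segment to segment.
0–2 s: v starts -6 cm/s; Δx = -6·2 + ½·-9·2² = -30 cm; v ends -24 cm/s.
2–6 s: v starts -24 cm/s; Δx = -24·4 + ½·3·4² = -72 cm; v ends -12 cm/s.
6–11 s: v starts -12 cm/s; Δx = -12·5 + ½·9·5² = 52.5 cm; v ends 33 cm/s.
11–12 s: v starts 33 cm/s; Δx = 33·1 + ½·10·1² = 38 cm; v ends 43 cm/s.
x(12) = 2 + Σ Δx = -9.5 cm.

-9.5 cm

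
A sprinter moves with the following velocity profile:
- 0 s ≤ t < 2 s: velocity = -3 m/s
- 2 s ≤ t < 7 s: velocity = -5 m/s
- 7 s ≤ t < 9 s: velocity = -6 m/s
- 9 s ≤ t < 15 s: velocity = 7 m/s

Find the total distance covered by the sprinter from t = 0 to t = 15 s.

85 m

Distance (not displacement) is the total path length: add the absolute areas under v-t.
0–2 s: |-3| × 2 = 6 m
2–7 s: |-5| × 5 = 25 m
7–9 s: |-6| × 2 = 12 m
9–15 s: |7| × 6 = 42 m
Total distance = 85 m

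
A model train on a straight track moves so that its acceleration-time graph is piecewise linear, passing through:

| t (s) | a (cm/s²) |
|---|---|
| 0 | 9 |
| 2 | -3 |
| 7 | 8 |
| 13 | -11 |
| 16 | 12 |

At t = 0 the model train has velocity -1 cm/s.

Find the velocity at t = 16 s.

10 cm/s

Δv equals the area under the a-t graph; then v = v₀ + Δv.
0–2 s: ½(9 + -3)(2) = 6 cm/s
2–7 s: ½(-3 + 8)(5) = 12.5 cm/s
7–13 s: ½(8 + -11)(6) = -9 cm/s
13–16 s: ½(-11 + 12)(3) = 1.5 cm/s
Δv = 11 cm/s, so v(16) = -1 + (11) = 10 cm/s.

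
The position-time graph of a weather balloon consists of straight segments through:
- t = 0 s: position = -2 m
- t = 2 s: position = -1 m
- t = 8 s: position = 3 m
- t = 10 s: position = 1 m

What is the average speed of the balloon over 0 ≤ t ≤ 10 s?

Average speed = (total path length)/(elapsed time); on a piecewise-linear x-t graph the path length is Σ|Δx|.
0–2 s: |Δx| = |-1 − -2| = 1 m
2–8 s: |Δx| = |3 − -1| = 4 m
8–10 s: |Δx| = |1 − 3| = 2 m
Total path = 7 m; average speed = 7/10 = 0.7 m/s.

0.7 m/s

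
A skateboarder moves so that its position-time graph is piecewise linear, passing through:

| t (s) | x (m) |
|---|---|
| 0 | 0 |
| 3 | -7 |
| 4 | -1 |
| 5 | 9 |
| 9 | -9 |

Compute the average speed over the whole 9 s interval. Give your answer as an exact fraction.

Average speed = (total path length)/(elapsed time); on a piecewise-linear x-t graph the path length is Σ|Δx|.
0–3 s: |Δx| = |-7 − 0| = 7 m
3–4 s: |Δx| = |-1 − -7| = 6 m
4–5 s: |Δx| = |9 − -1| = 10 m
5–9 s: |Δx| = |-9 − 9| = 18 m
Total path = 41 m; average speed = 41/9 = 41/9 m/s.

41/9 m/s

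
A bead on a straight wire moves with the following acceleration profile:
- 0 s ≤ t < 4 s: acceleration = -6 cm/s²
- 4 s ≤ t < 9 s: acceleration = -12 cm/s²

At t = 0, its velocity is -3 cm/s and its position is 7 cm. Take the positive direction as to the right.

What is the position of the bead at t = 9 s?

-338 cm

On each constant-a segment, Δv = aΔt and Δx = v₀Δt + ½aΔt²; chain segment to segment.
0–4 s: v starts -3 cm/s; Δx = -3·4 + ½·-6·4² = -60 cm; v ends -27 cm/s.
4–9 s: v starts -27 cm/s; Δx = -27·5 + ½·-12·5² = -285 cm; v ends -87 cm/s.
x(9) = 7 + Σ Δx = -338 cm.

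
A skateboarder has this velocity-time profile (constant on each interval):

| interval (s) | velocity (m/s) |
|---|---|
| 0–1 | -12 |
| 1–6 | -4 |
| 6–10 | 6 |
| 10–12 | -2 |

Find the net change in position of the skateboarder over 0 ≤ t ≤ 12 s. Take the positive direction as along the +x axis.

Net displacement equals the area under the velocity-time graph (areas below the axis count negative).
0–1 s: -12 × 1 = -12 m
1–6 s: -4 × 5 = -20 m
6–10 s: 6 × 4 = 24 m
10–12 s: -2 × 2 = -4 m
Net displacement = -12 m

-12 m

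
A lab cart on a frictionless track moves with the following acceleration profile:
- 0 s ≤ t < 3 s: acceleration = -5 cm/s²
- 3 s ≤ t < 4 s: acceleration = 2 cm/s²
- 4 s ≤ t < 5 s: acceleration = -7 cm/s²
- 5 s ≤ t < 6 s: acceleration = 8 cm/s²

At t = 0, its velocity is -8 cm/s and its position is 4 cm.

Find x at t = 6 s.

-113 cm

On each constant-a segment, Δv = aΔt and Δx = v₀Δt + ½aΔt²; chain segment to segment.
0–3 s: v starts -8 cm/s; Δx = -8·3 + ½·-5·3² = -46.5 cm; v ends -23 cm/s.
3–4 s: v starts -23 cm/s; Δx = -23·1 + ½·2·1² = -22 cm; v ends -21 cm/s.
4–5 s: v starts -21 cm/s; Δx = -21·1 + ½·-7·1² = -24.5 cm; v ends -28 cm/s.
5–6 s: v starts -28 cm/s; Δx = -28·1 + ½·8·1² = -24 cm; v ends -20 cm/s.
x(6) = 4 + Σ Δx = -113 cm.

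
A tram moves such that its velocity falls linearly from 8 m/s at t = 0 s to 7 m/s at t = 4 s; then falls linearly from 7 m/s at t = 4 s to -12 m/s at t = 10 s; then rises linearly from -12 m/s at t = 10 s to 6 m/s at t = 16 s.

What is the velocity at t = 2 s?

7.5 m/s

On 0–4 s the graph is linear from 8 to 7 m/s: v(2) = 8 + (7 − 8)·(2 − 0)/(4 − 0) = 7.5 m/s.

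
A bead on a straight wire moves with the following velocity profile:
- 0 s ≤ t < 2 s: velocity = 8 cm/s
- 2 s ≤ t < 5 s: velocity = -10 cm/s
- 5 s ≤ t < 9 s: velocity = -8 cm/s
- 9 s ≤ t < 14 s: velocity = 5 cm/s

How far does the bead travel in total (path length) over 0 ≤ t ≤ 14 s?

Total distance travelled is ∫|v| dt — sum the magnitudes of each area piece.
0–2 s: |8| × 2 = 16 cm
2–5 s: |-10| × 3 = 30 cm
5–9 s: |-8| × 4 = 32 cm
9–14 s: |5| × 5 = 25 cm
Total distance = 103 cm

103 cm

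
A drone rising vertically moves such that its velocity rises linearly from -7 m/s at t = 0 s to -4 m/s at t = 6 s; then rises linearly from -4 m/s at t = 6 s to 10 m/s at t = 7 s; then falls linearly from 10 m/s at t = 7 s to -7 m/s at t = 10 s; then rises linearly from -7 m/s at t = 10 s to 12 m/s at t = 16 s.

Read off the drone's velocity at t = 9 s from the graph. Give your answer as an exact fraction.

On 7–10 s the graph is linear from 10 to -7 m/s: v(9) = 10 + (-7 − 10)·(9 − 7)/(10 − 7) = -4/3 m/s.

-4/3 m/s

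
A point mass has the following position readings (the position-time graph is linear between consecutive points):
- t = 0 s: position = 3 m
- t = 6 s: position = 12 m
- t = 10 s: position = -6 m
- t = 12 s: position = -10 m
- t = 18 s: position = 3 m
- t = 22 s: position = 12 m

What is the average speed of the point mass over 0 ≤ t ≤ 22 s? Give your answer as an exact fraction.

Average speed = (total path length)/(elapsed time); on a piecewise-linear x-t graph the path length is Σ|Δx|.
0–6 s: |Δx| = |12 − 3| = 9 m
6–10 s: |Δx| = |-6 − 12| = 18 m
10–12 s: |Δx| = |-10 − -6| = 4 m
12–18 s: |Δx| = |3 − -10| = 13 m
18–22 s: |Δx| = |12 − 3| = 9 m
Total path = 53 m; average speed = 53/22 = 53/22 m/s.

53/22 m/s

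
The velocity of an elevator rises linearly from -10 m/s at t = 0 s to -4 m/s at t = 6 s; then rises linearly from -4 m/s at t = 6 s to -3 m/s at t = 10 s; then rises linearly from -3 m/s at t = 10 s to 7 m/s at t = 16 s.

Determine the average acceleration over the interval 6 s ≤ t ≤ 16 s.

1.1 m/s²

Average acceleration = Δv/Δt = (7 − -4)/(16 − 6) = 1.1 m/s².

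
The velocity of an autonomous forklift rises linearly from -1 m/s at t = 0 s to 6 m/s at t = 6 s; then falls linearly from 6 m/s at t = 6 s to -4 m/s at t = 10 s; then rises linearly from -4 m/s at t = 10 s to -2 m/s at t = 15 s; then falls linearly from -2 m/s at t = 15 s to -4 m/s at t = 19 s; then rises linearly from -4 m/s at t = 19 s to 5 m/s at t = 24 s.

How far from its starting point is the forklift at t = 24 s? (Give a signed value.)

-5.5 m

Displacement is the signed area under the v-t curve.
0–6 s: ½(-1 + 6)(6) = 15 m
6–10 s: ½(6 + -4)(4) = 4 m
10–15 s: ½(-4 + -2)(5) = -15 m
15–19 s: ½(-2 + -4)(4) = -12 m
19–24 s: ½(-4 + 5)(5) = 2.5 m
Net displacement = -5.5 m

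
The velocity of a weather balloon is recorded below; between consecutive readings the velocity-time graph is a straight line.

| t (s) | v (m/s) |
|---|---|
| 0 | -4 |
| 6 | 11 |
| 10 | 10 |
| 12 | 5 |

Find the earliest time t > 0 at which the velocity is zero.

v changes sign on 0–6 s (from -4 to 11); the graph is linear there, so v = 0 at t = 0 + (4)·(6 − 0)/(11 − -4) = 1.6 s.

t = 1.6 s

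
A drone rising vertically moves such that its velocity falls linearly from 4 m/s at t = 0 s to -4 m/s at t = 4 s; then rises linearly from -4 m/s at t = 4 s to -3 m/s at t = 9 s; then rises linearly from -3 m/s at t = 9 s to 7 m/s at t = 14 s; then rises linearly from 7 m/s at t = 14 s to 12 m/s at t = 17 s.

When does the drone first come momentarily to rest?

t = 2 s

v changes sign on 0–4 s (from 4 to -4); the graph is linear there, so v = 0 at t = 0 + (-4)·(4 − 0)/(-4 − 4) = 2 s.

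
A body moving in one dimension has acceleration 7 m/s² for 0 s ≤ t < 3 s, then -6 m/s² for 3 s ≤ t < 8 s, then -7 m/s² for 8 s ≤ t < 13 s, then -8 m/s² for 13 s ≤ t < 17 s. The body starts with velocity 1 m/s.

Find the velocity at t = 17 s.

-75 m/s

Δv equals the area under the a-t graph; then v = v₀ + Δv.
0–3 s: 7 × 3 = 21 m/s
3–8 s: -6 × 5 = -30 m/s
8–13 s: -7 × 5 = -35 m/s
13–17 s: -8 × 4 = -32 m/s
Δv = -76 m/s, so v(17) = 1 + (-76) = -75 m/s.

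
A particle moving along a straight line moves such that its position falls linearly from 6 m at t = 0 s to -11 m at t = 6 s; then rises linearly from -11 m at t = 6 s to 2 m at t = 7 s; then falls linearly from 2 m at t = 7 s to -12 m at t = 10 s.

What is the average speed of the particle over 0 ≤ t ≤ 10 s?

4.4 m/s

Average speed = (total path length)/(elapsed time); on a piecewise-linear x-t graph the path length is Σ|Δx|.
0–6 s: |Δx| = |-11 − 6| = 17 m
6–7 s: |Δx| = |2 − -11| = 13 m
7–10 s: |Δx| = |-12 − 2| = 14 m
Total path = 44 m; average speed = 44/10 = 4.4 m/s.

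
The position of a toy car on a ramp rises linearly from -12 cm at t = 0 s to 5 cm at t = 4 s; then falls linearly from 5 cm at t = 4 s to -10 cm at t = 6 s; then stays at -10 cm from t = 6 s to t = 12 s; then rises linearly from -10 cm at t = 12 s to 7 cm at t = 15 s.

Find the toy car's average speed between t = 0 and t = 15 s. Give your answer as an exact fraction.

Average speed = (total path length)/(elapsed time); on a piecewise-linear x-t graph the path length is Σ|Δx|.
0–4 s: |Δx| = |5 − -12| = 17 cm
4–6 s: |Δx| = |-10 − 5| = 15 cm
6–12 s: |Δx| = |-10 − -10| = 0 cm
12–15 s: |Δx| = |7 − -10| = 17 cm
Total path = 49 cm; average speed = 49/15 = 49/15 cm/s.

49/15 cm/s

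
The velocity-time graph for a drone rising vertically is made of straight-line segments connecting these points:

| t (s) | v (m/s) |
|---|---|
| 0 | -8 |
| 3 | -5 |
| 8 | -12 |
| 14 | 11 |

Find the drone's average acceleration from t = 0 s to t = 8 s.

Average acceleration = Δv/Δt = (-12 − -8)/(8 − 0) = -0.5 m/s².

-0.5 m/s²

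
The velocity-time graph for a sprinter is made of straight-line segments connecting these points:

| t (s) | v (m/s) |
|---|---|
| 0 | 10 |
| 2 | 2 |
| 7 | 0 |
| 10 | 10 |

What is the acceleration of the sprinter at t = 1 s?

-4 m/s²

Acceleration is the slope of the v-t graph on 0–2 s: (2 − 10)/(2 − 0) = -4 m/s².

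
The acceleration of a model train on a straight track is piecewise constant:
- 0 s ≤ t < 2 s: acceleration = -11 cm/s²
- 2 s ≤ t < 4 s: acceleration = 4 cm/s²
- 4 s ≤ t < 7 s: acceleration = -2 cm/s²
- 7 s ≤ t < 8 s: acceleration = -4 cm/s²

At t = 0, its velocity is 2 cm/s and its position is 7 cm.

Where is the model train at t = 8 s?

On each constant-a segment, Δv = aΔt and Δx = v₀Δt + ½aΔt²; chain segment to segment.
0–2 s: v starts 2 cm/s; Δx = 2·2 + ½·-11·2² = -18 cm; v ends -20 cm/s.
2–4 s: v starts -20 cm/s; Δx = -20·2 + ½·4·2² = -32 cm; v ends -12 cm/s.
4–7 s: v starts -12 cm/s; Δx = -12·3 + ½·-2·3² = -45 cm; v ends -18 cm/s.
7–8 s: v starts -18 cm/s; Δx = -18·1 + ½·-4·1² = -20 cm; v ends -22 cm/s.
x(8) = 7 + Σ Δx = -108 cm.

-108 cm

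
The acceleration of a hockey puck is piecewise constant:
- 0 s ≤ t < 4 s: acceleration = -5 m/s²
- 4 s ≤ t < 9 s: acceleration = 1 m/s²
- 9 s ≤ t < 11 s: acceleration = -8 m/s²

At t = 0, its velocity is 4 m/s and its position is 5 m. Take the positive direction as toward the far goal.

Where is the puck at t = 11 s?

-124.5 m

On each constant-a segment, Δv = aΔt and Δx = v₀Δt + ½aΔt²; chain segment to segment.
0–4 s: v starts 4 m/s; Δx = 4·4 + ½·-5·4² = -24 m; v ends -16 m/s.
4–9 s: v starts -16 m/s; Δx = -16·5 + ½·1·5² = -67.5 m; v ends -11 m/s.
9–11 s: v starts -11 m/s; Δx = -11·2 + ½·-8·2² = -38 m; v ends -27 m/s.
x(11) = 5 + Σ Δx = -124.5 m.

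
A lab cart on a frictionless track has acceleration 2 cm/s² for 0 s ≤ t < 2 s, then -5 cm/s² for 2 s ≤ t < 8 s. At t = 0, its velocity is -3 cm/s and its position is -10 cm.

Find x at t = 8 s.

On each constant-a segment, Δv = aΔt and Δx = v₀Δt + ½aΔt²; chain segment to segment.
0–2 s: v starts -3 cm/s; Δx = -3·2 + ½·2·2² = -2 cm; v ends 1 cm/s.
2–8 s: v starts 1 cm/s; Δx = 1·6 + ½·-5·6² = -84 cm; v ends -29 cm/s.
x(8) = -10 + Σ Δx = -96 cm.

-96 cm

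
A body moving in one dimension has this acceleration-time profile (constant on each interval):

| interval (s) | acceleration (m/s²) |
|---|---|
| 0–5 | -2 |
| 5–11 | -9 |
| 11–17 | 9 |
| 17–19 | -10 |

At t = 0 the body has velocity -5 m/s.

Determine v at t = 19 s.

-35 m/s

Δv equals the area under the a-t graph; then v = v₀ + Δv.
0–5 s: -2 × 5 = -10 m/s
5–11 s: -9 × 6 = -54 m/s
11–17 s: 9 × 6 = 54 m/s
17–19 s: -10 × 2 = -20 m/s
Δv = -30 m/s, so v(19) = -5 + (-30) = -35 m/s.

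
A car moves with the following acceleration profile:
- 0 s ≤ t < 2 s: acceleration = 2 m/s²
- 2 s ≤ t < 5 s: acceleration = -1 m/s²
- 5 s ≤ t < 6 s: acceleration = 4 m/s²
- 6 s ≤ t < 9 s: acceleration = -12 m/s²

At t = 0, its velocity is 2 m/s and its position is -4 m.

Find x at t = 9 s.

On each constant-a segment, Δv = aΔt and Δx = v₀Δt + ½aΔt²; chain segment to segment.
0–2 s: v starts 2 m/s; Δx = 2·2 + ½·2·2² = 8 m; v ends 6 m/s.
2–5 s: v starts 6 m/s; Δx = 6·3 + ½·-1·3² = 13.5 m; v ends 3 m/s.
5–6 s: v starts 3 m/s; Δx = 3·1 + ½·4·1² = 5 m; v ends 7 m/s.
6–9 s: v starts 7 m/s; Δx = 7·3 + ½·-12·3² = -33 m; v ends -29 m/s.
x(9) = -4 + Σ Δx = -10.5 m.

-10.5 m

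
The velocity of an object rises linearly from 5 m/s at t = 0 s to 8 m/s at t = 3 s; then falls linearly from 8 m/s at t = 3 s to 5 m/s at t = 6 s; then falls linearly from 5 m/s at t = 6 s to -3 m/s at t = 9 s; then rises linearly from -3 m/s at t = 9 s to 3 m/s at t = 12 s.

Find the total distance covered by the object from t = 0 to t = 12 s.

49.875 m

Distance (not displacement) is the total path length: add the absolute areas under v-t.
0–3 s: |½(5 + 8)(3)| = 19.5 m
3–6 s: |½(8 + 5)(3)| = 19.5 m
6–9 s: v = 0 at t = 7.875 s; triangle areas 4.6875 + 1.6875 = 6.375 m
9–12 s: v = 0 at t = 10.5 s; triangle areas 2.25 + 2.25 = 4.5 m
Total distance = 49.875 m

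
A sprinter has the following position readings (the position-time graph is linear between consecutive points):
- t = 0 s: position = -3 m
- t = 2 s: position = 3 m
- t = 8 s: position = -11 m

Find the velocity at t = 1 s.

3 m/s

Velocity is the slope of the x-t graph on 0–2 s: (3 − -3)/(2 − 0) = 3 m/s.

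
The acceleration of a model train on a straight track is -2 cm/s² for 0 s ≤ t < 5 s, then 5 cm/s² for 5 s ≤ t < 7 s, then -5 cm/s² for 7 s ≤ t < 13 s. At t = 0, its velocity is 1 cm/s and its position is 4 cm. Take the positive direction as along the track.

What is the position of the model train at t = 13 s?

On each constant-a segment, Δv = aΔt and Δx = v₀Δt + ½aΔt²; chain segment to segment.
0–5 s: v starts 1 cm/s; Δx = 1·5 + ½·-2·5² = -20 cm; v ends -9 cm/s.
5–7 s: v starts -9 cm/s; Δx = -9·2 + ½·5·2² = -8 cm; v ends 1 cm/s.
7–13 s: v starts 1 cm/s; Δx = 1·6 + ½·-5·6² = -84 cm; v ends -29 cm/s.
x(13) = 4 + Σ Δx = -108 cm.

-108 cm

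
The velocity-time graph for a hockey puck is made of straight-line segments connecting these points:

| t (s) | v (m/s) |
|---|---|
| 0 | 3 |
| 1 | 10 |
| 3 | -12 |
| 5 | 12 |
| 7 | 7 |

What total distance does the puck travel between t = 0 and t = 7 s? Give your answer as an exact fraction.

1069/22 m

Total distance travelled is ∫|v| dt — sum the magnitudes of each area piece.
0–1 s: |½(3 + 10)(1)| = 6.5 m
1–3 s: v = 0 at t = 21/11 s; triangle areas 50/11 + 72/11 = 122/11 m
3–5 s: v = 0 at t = 4 s; triangle areas 6 + 6 = 12 m
5–7 s: |½(12 + 7)(2)| = 19 m
Total distance = 1069/22 m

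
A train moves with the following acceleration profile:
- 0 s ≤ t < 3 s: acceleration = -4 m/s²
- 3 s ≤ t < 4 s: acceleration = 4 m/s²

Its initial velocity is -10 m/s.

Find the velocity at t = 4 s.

Δv equals the area under the a-t graph; then v = v₀ + Δv.
0–3 s: -4 × 3 = -12 m/s
3–4 s: 4 × 1 = 4 m/s
Δv = -8 m/s, so v(4) = -10 + (-8) = -18 m/s.

-18 m/s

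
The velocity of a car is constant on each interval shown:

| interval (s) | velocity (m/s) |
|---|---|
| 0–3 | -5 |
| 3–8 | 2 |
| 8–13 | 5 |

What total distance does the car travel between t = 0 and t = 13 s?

Distance (not displacement) is the total path length: add the absolute areas under v-t.
0–3 s: |-5| × 3 = 15 m
3–8 s: |2| × 5 = 10 m
8–13 s: |5| × 5 = 25 m
Total distance = 50 m

50 m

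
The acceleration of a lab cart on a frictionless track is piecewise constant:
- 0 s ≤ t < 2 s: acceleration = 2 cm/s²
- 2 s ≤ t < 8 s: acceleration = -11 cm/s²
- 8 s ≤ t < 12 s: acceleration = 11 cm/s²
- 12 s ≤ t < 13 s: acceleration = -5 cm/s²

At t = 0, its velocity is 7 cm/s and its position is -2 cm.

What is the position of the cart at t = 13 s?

On each constant-a segment, Δv = aΔt and Δx = v₀Δt + ½aΔt²; chain segment to segment.
0–2 s: v starts 7 cm/s; Δx = 7·2 + ½·2·2² = 18 cm; v ends 11 cm/s.
2–8 s: v starts 11 cm/s; Δx = 11·6 + ½·-11·6² = -132 cm; v ends -55 cm/s.
8–12 s: v starts -55 cm/s; Δx = -55·4 + ½·11·4² = -132 cm; v ends -11 cm/s.
12–13 s: v starts -11 cm/s; Δx = -11·1 + ½·-5·1² = -13.5 cm; v ends -16 cm/s.
x(13) = -2 + Σ Δx = -261.5 cm.

-261.5 cm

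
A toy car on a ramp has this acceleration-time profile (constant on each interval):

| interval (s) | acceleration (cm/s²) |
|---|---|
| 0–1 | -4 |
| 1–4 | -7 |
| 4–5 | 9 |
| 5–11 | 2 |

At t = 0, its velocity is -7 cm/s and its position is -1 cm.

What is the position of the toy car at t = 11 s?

On each constant-a segment, Δv = aΔt and Δx = v₀Δt + ½aΔt²; chain segment to segment.
0–1 s: v starts -7 cm/s; Δx = -7·1 + ½·-4·1² = -9 cm; v ends -11 cm/s.
1–4 s: v starts -11 cm/s; Δx = -11·3 + ½·-7·3² = -64.5 cm; v ends -32 cm/s.
4–5 s: v starts -32 cm/s; Δx = -32·1 + ½·9·1² = -27.5 cm; v ends -23 cm/s.
5–11 s: v starts -23 cm/s; Δx = -23·6 + ½·2·6² = -102 cm; v ends -11 cm/s.
x(11) = -1 + Σ Δx = -204 cm.

-204 cm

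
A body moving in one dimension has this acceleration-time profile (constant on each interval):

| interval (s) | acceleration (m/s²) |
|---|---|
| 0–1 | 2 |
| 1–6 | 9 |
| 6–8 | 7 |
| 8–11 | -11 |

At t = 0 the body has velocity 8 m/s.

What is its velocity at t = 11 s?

Δv equals the area under the a-t graph; then v = v₀ + Δv.
0–1 s: 2 × 1 = 2 m/s
1–6 s: 9 × 5 = 45 m/s
6–8 s: 7 × 2 = 14 m/s
8–11 s: -11 × 3 = -33 m/s
Δv = 28 m/s, so v(11) = 8 + (28) = 36 m/s.

36 m/s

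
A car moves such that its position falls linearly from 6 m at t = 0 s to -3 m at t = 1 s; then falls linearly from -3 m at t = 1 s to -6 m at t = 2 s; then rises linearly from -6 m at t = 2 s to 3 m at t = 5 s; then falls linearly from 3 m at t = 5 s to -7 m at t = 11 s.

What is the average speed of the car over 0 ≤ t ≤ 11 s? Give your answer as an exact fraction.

Average speed = (total path length)/(elapsed time); on a piecewise-linear x-t graph the path length is Σ|Δx|.
0–1 s: |Δx| = |-3 − 6| = 9 m
1–2 s: |Δx| = |-6 − -3| = 3 m
2–5 s: |Δx| = |3 − -6| = 9 m
5–11 s: |Δx| = |-7 − 3| = 10 m
Total path = 31 m; average speed = 31/11 = 31/11 m/s.

31/11 m/s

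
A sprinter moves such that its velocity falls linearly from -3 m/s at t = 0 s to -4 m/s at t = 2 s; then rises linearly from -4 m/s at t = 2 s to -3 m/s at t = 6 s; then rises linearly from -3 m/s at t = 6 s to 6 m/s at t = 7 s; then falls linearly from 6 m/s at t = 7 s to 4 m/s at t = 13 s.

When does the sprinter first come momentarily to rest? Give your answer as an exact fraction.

v changes sign on 6–7 s (from -3 to 6); the graph is linear there, so v = 0 at t = 6 + (3)·(7 − 6)/(6 − -3) = 19/3 s.

t = 19/3 s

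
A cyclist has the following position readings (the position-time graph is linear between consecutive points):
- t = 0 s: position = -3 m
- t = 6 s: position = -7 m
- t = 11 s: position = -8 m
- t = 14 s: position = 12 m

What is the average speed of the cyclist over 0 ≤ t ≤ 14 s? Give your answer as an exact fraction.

Average speed = (total path length)/(elapsed time); on a piecewise-linear x-t graph the path length is Σ|Δx|.
0–6 s: |Δx| = |-7 − -3| = 4 m
6–11 s: |Δx| = |-8 − -7| = 1 m
11–14 s: |Δx| = |12 − -8| = 20 m
Total path = 25 m; average speed = 25/14 = 25/14 m/s.

25/14 m/s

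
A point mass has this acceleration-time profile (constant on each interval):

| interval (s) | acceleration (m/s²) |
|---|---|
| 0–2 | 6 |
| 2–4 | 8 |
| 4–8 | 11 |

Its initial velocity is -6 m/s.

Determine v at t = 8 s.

Δv equals the area under the a-t graph; then v = v₀ + Δv.
0–2 s: 6 × 2 = 12 m/s
2–4 s: 8 × 2 = 16 m/s
4–8 s: 11 × 4 = 44 m/s
Δv = 72 m/s, so v(8) = -6 + (72) = 66 m/s.

66 m/s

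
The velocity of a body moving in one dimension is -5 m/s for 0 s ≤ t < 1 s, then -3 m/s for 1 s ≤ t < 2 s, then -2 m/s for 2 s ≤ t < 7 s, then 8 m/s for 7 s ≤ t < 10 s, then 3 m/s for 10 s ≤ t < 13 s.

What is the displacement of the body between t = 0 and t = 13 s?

Displacement is the signed area under the v-t curve.
0–1 s: -5 × 1 = -5 m
1–2 s: -3 × 1 = -3 m
2–7 s: -2 × 5 = -10 m
7–10 s: 8 × 3 = 24 m
10–13 s: 3 × 3 = 9 m
Net displacement = 15 m

15 m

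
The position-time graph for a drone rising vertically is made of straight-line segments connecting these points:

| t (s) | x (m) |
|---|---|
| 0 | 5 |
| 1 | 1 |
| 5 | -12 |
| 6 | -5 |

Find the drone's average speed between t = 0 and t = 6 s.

4 m/s

Average speed = (total path length)/(elapsed time); on a piecewise-linear x-t graph the path length is Σ|Δx|.
0–1 s: |Δx| = |1 − 5| = 4 m
1–5 s: |Δx| = |-12 − 1| = 13 m
5–6 s: |Δx| = |-5 − -12| = 7 m
Total path = 24 m; average speed = 24/6 = 4 m/s.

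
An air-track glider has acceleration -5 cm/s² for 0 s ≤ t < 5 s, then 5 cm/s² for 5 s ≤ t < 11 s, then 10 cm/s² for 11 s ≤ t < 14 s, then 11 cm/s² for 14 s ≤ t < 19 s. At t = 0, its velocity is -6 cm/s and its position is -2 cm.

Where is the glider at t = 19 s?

134 cm

On each constant-a segment, Δv = aΔt and Δx = v₀Δt + ½aΔt²; chain segment to segment.
0–5 s: v starts -6 cm/s; Δx = -6·5 + ½·-5·5² = -92.5 cm; v ends -31 cm/s.
5–11 s: v starts -31 cm/s; Δx = -31·6 + ½·5·6² = -96 cm; v ends -1 cm/s.
11–14 s: v starts -1 cm/s; Δx = -1·3 + ½·10·3² = 42 cm; v ends 29 cm/s.
14–19 s: v starts 29 cm/s; Δx = 29·5 + ½·11·5² = 282.5 cm; v ends 84 cm/s.
x(19) = -2 + Σ Δx = 134 cm.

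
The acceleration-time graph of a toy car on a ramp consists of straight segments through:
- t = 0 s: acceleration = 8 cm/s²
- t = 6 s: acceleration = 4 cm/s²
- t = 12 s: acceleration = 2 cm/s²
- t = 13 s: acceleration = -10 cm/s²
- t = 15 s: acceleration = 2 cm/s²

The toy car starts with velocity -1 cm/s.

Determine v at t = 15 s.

Δv equals the area under the a-t graph; then v = v₀ + Δv.
0–6 s: ½(8 + 4)(6) = 36 cm/s
6–12 s: ½(4 + 2)(6) = 18 cm/s
12–13 s: ½(2 + -10)(1) = -4 cm/s
13–15 s: ½(-10 + 2)(2) = -8 cm/s
Δv = 42 cm/s, so v(15) = -1 + (42) = 41 cm/s.

41 cm/s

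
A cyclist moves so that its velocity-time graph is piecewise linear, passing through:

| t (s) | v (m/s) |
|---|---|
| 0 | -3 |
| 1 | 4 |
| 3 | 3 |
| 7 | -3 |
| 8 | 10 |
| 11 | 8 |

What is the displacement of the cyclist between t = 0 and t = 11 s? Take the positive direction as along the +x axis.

38 m

Net displacement equals the area under the velocity-time graph (areas below the axis count negative).
0–1 s: ½(-3 + 4)(1) = 0.5 m
1–3 s: ½(4 + 3)(2) = 7 m
3–7 s: ½(3 + -3)(4) = 0 m
7–8 s: ½(-3 + 10)(1) = 3.5 m
8–11 s: ½(10 + 8)(3) = 27 m
Net displacement = 38 m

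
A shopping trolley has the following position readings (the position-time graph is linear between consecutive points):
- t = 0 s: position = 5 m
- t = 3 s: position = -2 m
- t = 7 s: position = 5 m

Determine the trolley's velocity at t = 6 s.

Velocity is the slope of the x-t graph on 3–7 s: (5 − -2)/(7 − 3) = 1.75 m/s.

1.75 m/s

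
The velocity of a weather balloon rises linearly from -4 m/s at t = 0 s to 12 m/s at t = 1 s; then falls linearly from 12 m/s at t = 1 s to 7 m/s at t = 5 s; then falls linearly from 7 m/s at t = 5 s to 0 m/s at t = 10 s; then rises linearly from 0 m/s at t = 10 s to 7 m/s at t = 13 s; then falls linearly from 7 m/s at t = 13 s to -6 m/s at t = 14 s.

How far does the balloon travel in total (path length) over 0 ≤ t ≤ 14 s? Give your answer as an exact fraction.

Distance (not displacement) is the total path length: add the absolute areas under v-t.
0–1 s: v = 0 at t = 0.25 s; triangle areas 0.5 + 4.5 = 5 m
1–5 s: |½(12 + 7)(4)| = 38 m
5–10 s: |½(7 + 0)(5)| = 17.5 m
10–13 s: |½(0 + 7)(3)| = 10.5 m
13–14 s: v = 0 at t = 176/13 s; triangle areas 49/26 + 18/13 = 85/26 m
Total distance = 1931/26 m

1931/26 m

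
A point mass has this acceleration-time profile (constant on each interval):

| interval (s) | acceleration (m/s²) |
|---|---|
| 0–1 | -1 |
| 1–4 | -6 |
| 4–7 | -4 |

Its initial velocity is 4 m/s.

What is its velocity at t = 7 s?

-27 m/s

Δv equals the area under the a-t graph; then v = v₀ + Δv.
0–1 s: -1 × 1 = -1 m/s
1–4 s: -6 × 3 = -18 m/s
4–7 s: -4 × 3 = -12 m/s
Δv = -31 m/s, so v(7) = 4 + (-31) = -27 m/s.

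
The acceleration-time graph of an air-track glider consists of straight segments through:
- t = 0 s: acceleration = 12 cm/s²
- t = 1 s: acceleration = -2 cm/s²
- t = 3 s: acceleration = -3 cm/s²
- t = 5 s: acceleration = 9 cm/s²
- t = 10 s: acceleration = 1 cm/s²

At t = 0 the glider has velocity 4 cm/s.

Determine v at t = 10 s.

35 cm/s

Δv equals the area under the a-t graph; then v = v₀ + Δv.
0–1 s: ½(12 + -2)(1) = 5 cm/s
1–3 s: ½(-2 + -3)(2) = -5 cm/s
3–5 s: ½(-3 + 9)(2) = 6 cm/s
5–10 s: ½(9 + 1)(5) = 25 cm/s
Δv = 31 cm/s, so v(10) = 4 + (31) = 35 cm/s.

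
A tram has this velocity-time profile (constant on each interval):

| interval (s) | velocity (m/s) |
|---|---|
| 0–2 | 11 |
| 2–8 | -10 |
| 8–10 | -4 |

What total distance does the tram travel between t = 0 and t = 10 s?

Total distance travelled is ∫|v| dt — sum the magnitudes of each area piece.
0–2 s: |11| × 2 = 22 m
2–8 s: |-10| × 6 = 60 m
8–10 s: |-4| × 2 = 8 m
Total distance = 90 m

90 m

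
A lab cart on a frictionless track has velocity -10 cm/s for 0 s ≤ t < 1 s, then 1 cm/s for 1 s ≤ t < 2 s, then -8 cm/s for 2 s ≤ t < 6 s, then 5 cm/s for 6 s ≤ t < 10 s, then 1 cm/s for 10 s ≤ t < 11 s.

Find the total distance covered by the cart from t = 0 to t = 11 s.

64 cm

Distance (not displacement) is the total path length: add the absolute areas under v-t.
0–1 s: |-10| × 1 = 10 cm
1–2 s: |1| × 1 = 1 cm
2–6 s: |-8| × 4 = 32 cm
6–10 s: |5| × 4 = 20 cm
10–11 s: |1| × 1 = 1 cm
Total distance = 64 cm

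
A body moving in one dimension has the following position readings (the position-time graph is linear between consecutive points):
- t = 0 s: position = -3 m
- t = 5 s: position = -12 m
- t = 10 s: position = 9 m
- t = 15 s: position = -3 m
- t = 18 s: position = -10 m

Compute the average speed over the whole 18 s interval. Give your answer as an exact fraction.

49/18 m/s

Average speed = (total path length)/(elapsed time); on a piecewise-linear x-t graph the path length is Σ|Δx|.
0–5 s: |Δx| = |-12 − -3| = 9 m
5–10 s: |Δx| = |9 − -12| = 21 m
10–15 s: |Δx| = |-3 − 9| = 12 m
15–18 s: |Δx| = |-10 − -3| = 7 m
Total path = 49 m; average speed = 49/18 = 49/18 m/s.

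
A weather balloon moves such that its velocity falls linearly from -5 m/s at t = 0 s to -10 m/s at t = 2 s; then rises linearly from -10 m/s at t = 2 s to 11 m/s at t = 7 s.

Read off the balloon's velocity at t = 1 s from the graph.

On 0–2 s the graph is linear from -5 to -10 m/s: v(1) = -5 + (-10 − -5)·(1 − 0)/(2 − 0) = -7.5 m/s.

-7.5 m/s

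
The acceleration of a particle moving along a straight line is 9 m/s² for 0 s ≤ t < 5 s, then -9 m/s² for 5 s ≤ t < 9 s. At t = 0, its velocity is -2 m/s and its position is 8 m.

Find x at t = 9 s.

210.5 m

On each constant-a segment, Δv = aΔt and Δx = v₀Δt + ½aΔt²; chain segment to segment.
0–5 s: v starts -2 m/s; Δx = -2·5 + ½·9·5² = 102.5 m; v ends 43 m/s.
5–9 s: v starts 43 m/s; Δx = 43·4 + ½·-9·4² = 100 m; v ends 7 m/s.
x(9) = 8 + Σ Δx = 210.5 m.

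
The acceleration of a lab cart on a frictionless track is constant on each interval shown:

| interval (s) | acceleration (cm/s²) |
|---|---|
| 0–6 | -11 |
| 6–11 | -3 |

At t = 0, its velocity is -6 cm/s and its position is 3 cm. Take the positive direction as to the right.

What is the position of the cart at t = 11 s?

-628.5 cm

On each constant-a segment, Δv = aΔt and Δx = v₀Δt + ½aΔt²; chain segment to segment.
0–6 s: v starts -6 cm/s; Δx = -6·6 + ½·-11·6² = -234 cm; v ends -72 cm/s.
6–11 s: v starts -72 cm/s; Δx = -72·5 + ½·-3·5² = -397.5 cm; v ends -87 cm/s.
x(11) = 3 + Σ Δx = -628.5 cm.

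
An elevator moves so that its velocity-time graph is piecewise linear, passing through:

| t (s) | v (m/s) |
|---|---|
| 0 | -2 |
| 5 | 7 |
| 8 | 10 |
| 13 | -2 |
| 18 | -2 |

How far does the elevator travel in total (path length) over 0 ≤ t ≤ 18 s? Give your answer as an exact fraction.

647/9 m

Total distance travelled is ∫|v| dt — sum the magnitudes of each area piece.
0–5 s: v = 0 at t = 10/9 s; triangle areas 10/9 + 245/18 = 265/18 m
5–8 s: |½(7 + 10)(3)| = 25.5 m
8–13 s: v = 0 at t = 73/6 s; triangle areas 125/6 + 5/6 = 65/3 m
13–18 s: |-2| × 5 = 10 m
Total distance = 647/9 m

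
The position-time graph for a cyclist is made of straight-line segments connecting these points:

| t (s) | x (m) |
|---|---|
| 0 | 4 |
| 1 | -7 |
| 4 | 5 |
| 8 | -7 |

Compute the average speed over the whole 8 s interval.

Average speed = (total path length)/(elapsed time); on a piecewise-linear x-t graph the path length is Σ|Δx|.
0–1 s: |Δx| = |-7 − 4| = 11 m
1–4 s: |Δx| = |5 − -7| = 12 m
4–8 s: |Δx| = |-7 − 5| = 12 m
Total path = 35 m; average speed = 35/8 = 4.375 m/s.

4.375 m/s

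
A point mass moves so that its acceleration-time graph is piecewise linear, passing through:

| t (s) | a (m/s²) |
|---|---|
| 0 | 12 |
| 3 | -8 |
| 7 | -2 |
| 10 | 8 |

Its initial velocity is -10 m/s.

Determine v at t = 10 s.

Δv equals the area under the a-t graph; then v = v₀ + Δv.
0–3 s: ½(12 + -8)(3) = 6 m/s
3–7 s: ½(-8 + -2)(4) = -20 m/s
7–10 s: ½(-2 + 8)(3) = 9 m/s
Δv = -5 m/s, so v(10) = -10 + (-5) = -15 m/s.

-15 m/s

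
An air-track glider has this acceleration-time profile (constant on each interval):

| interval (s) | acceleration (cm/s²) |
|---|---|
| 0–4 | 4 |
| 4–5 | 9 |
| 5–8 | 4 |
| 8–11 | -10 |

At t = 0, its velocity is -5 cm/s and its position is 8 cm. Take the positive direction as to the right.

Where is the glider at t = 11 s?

On each constant-a segment, Δv = aΔt and Δx = v₀Δt + ½aΔt²; chain segment to segment.
0–4 s: v starts -5 cm/s; Δx = -5·4 + ½·4·4² = 12 cm; v ends 11 cm/s.
4–5 s: v starts 11 cm/s; Δx = 11·1 + ½·9·1² = 15.5 cm; v ends 20 cm/s.
5–8 s: v starts 20 cm/s; Δx = 20·3 + ½·4·3² = 78 cm; v ends 32 cm/s.
8–11 s: v starts 32 cm/s; Δx = 32·3 + ½·-10·3² = 51 cm; v ends 2 cm/s.
x(11) = 8 + Σ Δx = 164.5 cm.

164.5 cm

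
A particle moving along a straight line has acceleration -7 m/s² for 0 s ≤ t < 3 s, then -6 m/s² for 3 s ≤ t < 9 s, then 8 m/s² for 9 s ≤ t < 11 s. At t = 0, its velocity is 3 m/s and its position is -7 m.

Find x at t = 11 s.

-337.5 m

On each constant-a segment, Δv = aΔt and Δx = v₀Δt + ½aΔt²; chain segment to segment.
0–3 s: v starts 3 m/s; Δx = 3·3 + ½·-7·3² = -22.5 m; v ends -18 m/s.
3–9 s: v starts -18 m/s; Δx = -18·6 + ½·-6·6² = -216 m; v ends -54 m/s.
9–11 s: v starts -54 m/s; Δx = -54·2 + ½·8·2² = -92 m; v ends -38 m/s.
x(11) = -7 + Σ Δx = -337.5 m.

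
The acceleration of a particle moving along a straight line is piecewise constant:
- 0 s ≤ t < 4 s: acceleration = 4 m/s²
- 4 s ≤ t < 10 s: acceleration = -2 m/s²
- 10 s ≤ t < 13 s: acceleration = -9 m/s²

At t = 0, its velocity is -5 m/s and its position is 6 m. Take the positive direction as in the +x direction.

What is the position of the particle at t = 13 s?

4.5 m

On each constant-a segment, Δv = aΔt and Δx = v₀Δt + ½aΔt²; chain segment to segment.
0–4 s: v starts -5 m/s; Δx = -5·4 + ½·4·4² = 12 m; v ends 11 m/s.
4–10 s: v starts 11 m/s; Δx = 11·6 + ½·-2·6² = 30 m; v ends -1 m/s.
10–13 s: v starts -1 m/s; Δx = -1·3 + ½·-9·3² = -43.5 m; v ends -28 m/s.
x(13) = 6 + Σ Δx = 4.5 m.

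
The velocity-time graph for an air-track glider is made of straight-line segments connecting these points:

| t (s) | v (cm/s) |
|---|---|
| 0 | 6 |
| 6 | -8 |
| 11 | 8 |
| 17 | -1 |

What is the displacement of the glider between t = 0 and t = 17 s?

15 cm

Net displacement equals the area under the velocity-time graph (areas below the axis count negative).
0–6 s: ½(6 + -8)(6) = -6 cm
6–11 s: ½(-8 + 8)(5) = 0 cm
11–17 s: ½(8 + -1)(6) = 21 cm
Net displacement = 15 cm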